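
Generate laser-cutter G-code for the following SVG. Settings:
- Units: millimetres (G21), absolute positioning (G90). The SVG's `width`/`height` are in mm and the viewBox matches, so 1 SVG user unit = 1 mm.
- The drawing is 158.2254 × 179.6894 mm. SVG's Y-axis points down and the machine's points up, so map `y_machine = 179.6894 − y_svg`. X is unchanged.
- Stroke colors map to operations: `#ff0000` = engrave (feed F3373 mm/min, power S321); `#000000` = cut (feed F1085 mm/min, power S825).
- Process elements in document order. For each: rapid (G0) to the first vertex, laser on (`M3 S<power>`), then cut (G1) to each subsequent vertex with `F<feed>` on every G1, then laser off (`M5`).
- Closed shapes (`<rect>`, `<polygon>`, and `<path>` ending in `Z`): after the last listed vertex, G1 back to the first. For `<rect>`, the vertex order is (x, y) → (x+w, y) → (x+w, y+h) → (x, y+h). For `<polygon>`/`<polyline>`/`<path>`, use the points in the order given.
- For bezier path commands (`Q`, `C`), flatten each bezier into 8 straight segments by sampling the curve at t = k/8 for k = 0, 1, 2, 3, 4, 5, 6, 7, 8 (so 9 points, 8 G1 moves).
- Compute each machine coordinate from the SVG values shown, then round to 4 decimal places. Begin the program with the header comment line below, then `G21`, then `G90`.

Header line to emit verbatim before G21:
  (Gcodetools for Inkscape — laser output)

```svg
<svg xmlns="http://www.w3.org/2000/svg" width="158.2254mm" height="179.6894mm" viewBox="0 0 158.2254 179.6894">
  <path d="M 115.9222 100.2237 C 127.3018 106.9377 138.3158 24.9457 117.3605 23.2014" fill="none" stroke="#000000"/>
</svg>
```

(Gcodetools for Inkscape — laser output)
G21
G90
G0 X115.9222 Y79.4657
M3 S825
G1 X120.1107 Y80.7761 F1085
G1 X123.8945 Y88.4227 F1085
G1 X126.9034 Y100.4256 F1085
G1 X128.7669 Y114.8050 F1085
G1 X129.1148 Y129.5808 F1085
G1 X127.5765 Y142.7732 F1085
G1 X123.7819 Y152.4023 F1085
G1 X117.3605 Y156.4880 F1085
M5

Since the viewBox matches the mm dimensions, user units are millimetres directly. The only transform is the Y-flip y_m = 179.6894 − y_svg.

Shape 1 is a cubic bezier drawn with `<path>`. Its stroke #000000 means cut at S825, F1085. After flipping Y the toolpath is (115.9222,79.4657) → (120.1107,80.7761) → (123.8945,88.4227) → (126.9034,100.4256) → (128.7669,114.8050) → (129.1148,129.5808) → (127.5765,142.7732) → (123.7819,152.4023) → (117.3605,156.4880).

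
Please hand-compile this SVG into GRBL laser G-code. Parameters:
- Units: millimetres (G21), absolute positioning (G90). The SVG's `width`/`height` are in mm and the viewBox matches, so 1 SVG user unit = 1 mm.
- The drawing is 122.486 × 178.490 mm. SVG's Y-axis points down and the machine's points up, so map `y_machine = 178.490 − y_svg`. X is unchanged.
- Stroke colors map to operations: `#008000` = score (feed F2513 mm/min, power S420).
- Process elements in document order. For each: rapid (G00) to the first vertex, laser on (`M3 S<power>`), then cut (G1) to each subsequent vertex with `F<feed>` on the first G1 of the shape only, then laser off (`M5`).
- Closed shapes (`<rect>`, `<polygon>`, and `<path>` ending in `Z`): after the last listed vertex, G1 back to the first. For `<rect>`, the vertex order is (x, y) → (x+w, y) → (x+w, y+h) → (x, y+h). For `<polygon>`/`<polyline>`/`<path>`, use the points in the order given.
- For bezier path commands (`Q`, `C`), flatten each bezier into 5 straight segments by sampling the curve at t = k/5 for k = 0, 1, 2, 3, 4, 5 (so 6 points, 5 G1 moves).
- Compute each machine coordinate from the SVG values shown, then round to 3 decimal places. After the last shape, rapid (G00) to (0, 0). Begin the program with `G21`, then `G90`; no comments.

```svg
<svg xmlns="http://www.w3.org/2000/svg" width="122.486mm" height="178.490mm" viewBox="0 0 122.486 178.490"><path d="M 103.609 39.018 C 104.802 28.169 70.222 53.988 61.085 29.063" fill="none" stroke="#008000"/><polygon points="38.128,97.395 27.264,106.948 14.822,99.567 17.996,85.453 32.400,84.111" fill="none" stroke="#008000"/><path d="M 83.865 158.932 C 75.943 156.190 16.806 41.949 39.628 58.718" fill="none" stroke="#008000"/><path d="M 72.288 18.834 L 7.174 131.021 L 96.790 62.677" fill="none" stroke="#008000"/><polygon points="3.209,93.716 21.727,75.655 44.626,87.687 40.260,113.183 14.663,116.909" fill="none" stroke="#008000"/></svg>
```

1 u = 1 mm; y_m = 178.490 − y.

[1] `<path>` cubic bezier, #008000→score S420 F2513: (103.609,139.472) → (100.522,142.281) → (91.787,140.485) → (80.344,138.280) → (69.131,139.862) → (61.085,149.427)

[2] `<polygon>` regular polygon, #008000→score S420 F2513: (38.128,81.095) → (27.264,71.542) → (14.822,78.923) → (17.996,93.037) → (32.400,94.379) → (38.128,81.095) (closed)

[3] `<path>` cubic bezier, #008000→score S420 F2513: (83.865,19.558) → (74.031,32.643) → (58.299,60.847) → (43.059,92.531) → (34.704,116.052) → (39.628,119.772)

[4] `<path>` open polyline, #008000→score S420 F2513: (72.288,159.656) → (7.174,47.469) → (96.790,115.813)

[5] `<polygon>` regular polygon, #008000→score S420 F2513: (3.209,84.774) → (21.727,102.835) → (44.626,90.803) → (40.260,65.307) → (14.663,61.581) → (3.209,84.774) (closed)

G21
G90
G00 X103.609 Y139.472
M3 S420
G1 X100.522 Y142.281 F2513
G1 X91.787 Y140.485
G1 X80.344 Y138.280
G1 X69.131 Y139.862
G1 X61.085 Y149.427
M5
G00 X38.128 Y81.095
M3 S420
G1 X27.264 Y71.542 F2513
G1 X14.822 Y78.923
G1 X17.996 Y93.037
G1 X32.400 Y94.379
G1 X38.128 Y81.095
M5
G00 X83.865 Y19.558
M3 S420
G1 X74.031 Y32.643 F2513
G1 X58.299 Y60.847
G1 X43.059 Y92.531
G1 X34.704 Y116.052
G1 X39.628 Y119.772
M5
G00 X72.288 Y159.656
M3 S420
G1 X7.174 Y47.469 F2513
G1 X96.790 Y115.813
M5
G00 X3.209 Y84.774
M3 S420
G1 X21.727 Y102.835 F2513
G1 X44.626 Y90.803
G1 X40.260 Y65.307
G1 X14.663 Y61.581
G1 X3.209 Y84.774
M5
G00 X0.000 Y0.000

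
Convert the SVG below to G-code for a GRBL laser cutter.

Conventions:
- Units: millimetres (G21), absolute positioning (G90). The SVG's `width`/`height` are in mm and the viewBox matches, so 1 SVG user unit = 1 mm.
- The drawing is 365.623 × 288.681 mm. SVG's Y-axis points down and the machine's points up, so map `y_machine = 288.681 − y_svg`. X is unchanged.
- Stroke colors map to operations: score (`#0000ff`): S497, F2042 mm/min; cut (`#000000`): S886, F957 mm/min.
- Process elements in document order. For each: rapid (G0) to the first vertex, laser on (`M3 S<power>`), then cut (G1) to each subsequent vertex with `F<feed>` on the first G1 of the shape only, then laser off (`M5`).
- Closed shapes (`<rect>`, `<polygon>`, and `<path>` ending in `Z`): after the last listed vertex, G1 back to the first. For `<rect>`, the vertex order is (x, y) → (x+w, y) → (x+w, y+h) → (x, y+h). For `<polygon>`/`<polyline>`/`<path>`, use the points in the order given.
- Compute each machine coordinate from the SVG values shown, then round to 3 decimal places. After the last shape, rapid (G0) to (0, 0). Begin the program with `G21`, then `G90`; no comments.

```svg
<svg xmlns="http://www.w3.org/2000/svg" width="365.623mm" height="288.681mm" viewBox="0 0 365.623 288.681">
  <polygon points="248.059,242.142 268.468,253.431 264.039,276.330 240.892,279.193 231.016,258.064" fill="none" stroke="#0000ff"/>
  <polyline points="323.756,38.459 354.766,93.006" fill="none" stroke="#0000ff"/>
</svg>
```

G21
G90
G0 X248.059 Y46.539
M3 S497
G1 X268.468 Y35.250 F2042
G1 X264.039 Y12.351
G1 X240.892 Y9.488
G1 X231.016 Y30.617
G1 X248.059 Y46.539
M5
G0 X323.756 Y250.222
M3 S497
G1 X354.766 Y195.675 F2042
M5
G0 X0.000 Y0.000

Since the viewBox matches the mm dimensions, user units are millimetres directly. The only transform is the Y-flip y_m = 288.681 − y_svg.

Shape 1 is a regular polygon drawn with `<polygon>`. Its stroke #0000ff means score at S497, F2042. After flipping Y the toolpath is (248.059,46.539) → (268.468,35.250) → (264.039,12.351) → (240.892,9.488) → (231.016,30.617) → (248.059,46.539), returning to the start.

Shape 2 is a line segment drawn with `<polyline>`. Its stroke #0000ff means score at S497, F2042. After flipping Y the toolpath is (323.756,250.222) → (354.766,195.675).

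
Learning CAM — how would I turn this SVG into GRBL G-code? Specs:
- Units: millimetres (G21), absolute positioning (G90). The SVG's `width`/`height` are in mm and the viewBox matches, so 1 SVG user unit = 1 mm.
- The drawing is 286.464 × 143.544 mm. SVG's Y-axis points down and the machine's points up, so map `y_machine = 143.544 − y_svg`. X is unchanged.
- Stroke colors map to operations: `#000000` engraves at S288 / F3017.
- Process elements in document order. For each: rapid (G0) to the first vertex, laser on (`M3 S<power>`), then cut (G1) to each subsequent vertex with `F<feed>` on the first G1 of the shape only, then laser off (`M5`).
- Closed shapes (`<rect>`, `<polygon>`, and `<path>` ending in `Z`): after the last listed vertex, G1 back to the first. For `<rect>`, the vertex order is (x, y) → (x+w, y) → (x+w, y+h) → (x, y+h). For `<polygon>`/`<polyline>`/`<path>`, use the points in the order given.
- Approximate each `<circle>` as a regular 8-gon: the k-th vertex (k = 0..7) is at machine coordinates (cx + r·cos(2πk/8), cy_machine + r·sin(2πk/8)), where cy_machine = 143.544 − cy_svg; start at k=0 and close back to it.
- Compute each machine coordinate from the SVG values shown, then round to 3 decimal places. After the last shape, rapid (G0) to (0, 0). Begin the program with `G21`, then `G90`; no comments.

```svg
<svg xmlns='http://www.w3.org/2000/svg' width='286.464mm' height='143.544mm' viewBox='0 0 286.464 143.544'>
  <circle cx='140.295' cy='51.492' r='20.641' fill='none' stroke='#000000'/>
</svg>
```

G21
G90
G0 X160.936 Y92.052
M3 S288
G1 X154.890 Y106.647 F3017
G1 X140.295 Y112.693
G1 X125.700 Y106.647
G1 X119.654 Y92.052
G1 X125.700 Y77.457
G1 X140.295 Y71.411
G1 X154.890 Y77.457
G1 X160.936 Y92.052
M5
G0 X0.000 Y0.000

viewBox `0 0 286.464 143.544` with mm width/height → 1 unit = 1 mm. Flip: y_m = 143.544 − y_svg.

**Shape 1** — `<circle>` circle, stroke `#000000` → engrave (S288, F3017). Machine vertices: (160.936,92.052) → (154.890,106.647) → (140.295,112.693) → (125.700,106.647) → (119.654,92.052) → (125.700,77.457) → (140.295,71.411) → (154.890,77.457) → (160.936,92.052). Closed: final G1 returns to the first vertex.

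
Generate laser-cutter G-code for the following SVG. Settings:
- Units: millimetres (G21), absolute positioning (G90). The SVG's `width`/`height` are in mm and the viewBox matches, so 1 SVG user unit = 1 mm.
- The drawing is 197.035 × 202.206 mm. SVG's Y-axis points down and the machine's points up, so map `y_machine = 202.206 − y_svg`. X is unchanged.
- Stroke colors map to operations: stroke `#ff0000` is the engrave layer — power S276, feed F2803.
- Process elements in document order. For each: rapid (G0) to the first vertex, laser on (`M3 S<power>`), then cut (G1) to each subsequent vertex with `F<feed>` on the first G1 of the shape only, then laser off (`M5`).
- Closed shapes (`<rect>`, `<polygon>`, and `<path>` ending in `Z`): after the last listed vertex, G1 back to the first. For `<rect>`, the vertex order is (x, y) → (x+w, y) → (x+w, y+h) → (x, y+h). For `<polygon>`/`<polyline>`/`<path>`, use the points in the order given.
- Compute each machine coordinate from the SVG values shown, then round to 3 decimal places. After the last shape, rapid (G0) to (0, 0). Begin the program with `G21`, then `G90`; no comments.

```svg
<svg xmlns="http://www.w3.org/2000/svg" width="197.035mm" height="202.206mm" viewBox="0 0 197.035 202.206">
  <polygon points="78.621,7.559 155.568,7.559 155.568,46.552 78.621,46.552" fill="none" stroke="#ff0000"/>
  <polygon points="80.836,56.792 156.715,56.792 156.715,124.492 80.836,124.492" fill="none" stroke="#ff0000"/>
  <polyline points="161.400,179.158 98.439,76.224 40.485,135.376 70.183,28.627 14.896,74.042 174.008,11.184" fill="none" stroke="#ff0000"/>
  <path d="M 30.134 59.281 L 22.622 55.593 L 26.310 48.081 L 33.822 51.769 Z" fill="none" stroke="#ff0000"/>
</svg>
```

G21
G90
G0 X78.621 Y194.647
M3 S276
G1 X155.568 Y194.647 F2803
G1 X155.568 Y155.654
G1 X78.621 Y155.654
G1 X78.621 Y194.647
M5
G0 X80.836 Y145.414
M3 S276
G1 X156.715 Y145.414 F2803
G1 X156.715 Y77.714
G1 X80.836 Y77.714
G1 X80.836 Y145.414
M5
G0 X161.400 Y23.048
M3 S276
G1 X98.439 Y125.982 F2803
G1 X40.485 Y66.830
G1 X70.183 Y173.579
G1 X14.896 Y128.164
G1 X174.008 Y191.022
M5
G0 X30.134 Y142.925
M3 S276
G1 X22.622 Y146.613 F2803
G1 X26.310 Y154.125
G1 X33.822 Y150.437
G1 X30.134 Y142.925
M5
G0 X0.000 Y0.000

1 u = 1 mm; y_m = 202.206 − y.

[1] `<polygon>` rectangle, #ff0000→engrave S276 F2803: (78.621,194.647) → (155.568,194.647) → (155.568,155.654) → (78.621,155.654) → (78.621,194.647) (closed)

[2] `<polygon>` rectangle, #ff0000→engrave S276 F2803: (80.836,145.414) → (156.715,145.414) → (156.715,77.714) → (80.836,77.714) → (80.836,145.414) (closed)

[3] `<polyline>` open polyline, #ff0000→engrave S276 F2803: (161.400,23.048) → (98.439,125.982) → (40.485,66.830) → (70.183,173.579) → (14.896,128.164) → (174.008,191.022)

[4] `<path>` regular polygon, #ff0000→engrave S276 F2803: (30.134,142.925) → (22.622,146.613) → (26.310,154.125) → (33.822,150.437) → (30.134,142.925) (closed)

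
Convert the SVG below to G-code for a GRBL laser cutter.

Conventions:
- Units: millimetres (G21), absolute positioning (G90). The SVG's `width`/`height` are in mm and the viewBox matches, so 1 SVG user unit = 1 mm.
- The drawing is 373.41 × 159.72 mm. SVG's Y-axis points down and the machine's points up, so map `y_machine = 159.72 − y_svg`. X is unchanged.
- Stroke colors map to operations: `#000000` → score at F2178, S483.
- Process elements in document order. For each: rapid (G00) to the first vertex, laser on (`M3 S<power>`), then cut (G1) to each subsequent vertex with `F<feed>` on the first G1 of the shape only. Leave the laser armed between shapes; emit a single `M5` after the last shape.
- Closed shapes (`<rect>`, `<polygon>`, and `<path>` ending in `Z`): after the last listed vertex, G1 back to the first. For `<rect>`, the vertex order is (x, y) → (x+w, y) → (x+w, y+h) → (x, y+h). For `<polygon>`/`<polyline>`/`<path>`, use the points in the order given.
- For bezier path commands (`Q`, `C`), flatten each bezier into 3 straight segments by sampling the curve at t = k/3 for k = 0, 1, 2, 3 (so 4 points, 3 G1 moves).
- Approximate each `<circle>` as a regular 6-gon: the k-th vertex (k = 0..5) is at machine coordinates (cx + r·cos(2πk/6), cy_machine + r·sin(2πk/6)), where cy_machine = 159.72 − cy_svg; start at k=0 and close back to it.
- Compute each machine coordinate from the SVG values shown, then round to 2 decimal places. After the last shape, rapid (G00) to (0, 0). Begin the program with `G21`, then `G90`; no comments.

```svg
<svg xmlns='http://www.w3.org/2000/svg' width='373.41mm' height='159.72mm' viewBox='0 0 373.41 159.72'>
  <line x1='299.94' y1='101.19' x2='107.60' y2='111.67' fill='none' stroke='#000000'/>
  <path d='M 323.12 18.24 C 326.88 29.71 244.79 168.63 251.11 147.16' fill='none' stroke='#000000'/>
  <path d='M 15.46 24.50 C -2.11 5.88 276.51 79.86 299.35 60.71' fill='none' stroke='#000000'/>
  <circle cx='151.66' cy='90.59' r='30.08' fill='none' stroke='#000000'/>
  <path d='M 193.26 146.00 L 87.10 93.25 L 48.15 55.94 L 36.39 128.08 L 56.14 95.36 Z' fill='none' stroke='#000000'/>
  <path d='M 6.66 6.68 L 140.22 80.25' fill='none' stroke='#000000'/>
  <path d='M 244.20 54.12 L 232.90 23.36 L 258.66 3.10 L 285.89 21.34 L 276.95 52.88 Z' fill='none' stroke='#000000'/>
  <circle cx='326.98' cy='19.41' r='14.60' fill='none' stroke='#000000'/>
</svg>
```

G21
G90
G00 X299.94 Y58.53
M3 S483
G1 X107.60 Y48.05 F2178
G00 X323.12 Y141.48
M3 S483
G1 X304.72 Y98.19 F2178
G1 X267.81 Y33.89
G1 X251.11 Y12.56
G00 X15.46 Y135.22
M3 S483
G1 X76.18 Y129.85 F2178
G1 X211.69 Y104.02
G1 X299.35 Y99.01
G00 X181.74 Y69.13
M3 S483
G1 X166.70 Y95.18 F2178
G1 X136.62 Y95.18
G1 X121.58 Y69.13
G1 X136.62 Y43.08
G1 X166.70 Y43.08
G1 X181.74 Y69.13
G00 X193.26 Y13.72
M3 S483
G1 X87.10 Y66.47 F2178
G1 X48.15 Y103.78
G1 X36.39 Y31.64
G1 X56.14 Y64.36
G1 X193.26 Y13.72
G00 X6.66 Y153.04
M3 S483
G1 X140.22 Y79.47 F2178
G00 X244.20 Y105.60
M3 S483
G1 X232.90 Y136.36 F2178
G1 X258.66 Y156.62
G1 X285.89 Y138.38
G1 X276.95 Y106.84
G1 X244.20 Y105.60
G00 X341.58 Y140.31
M3 S483
G1 X334.28 Y152.95 F2178
G1 X319.68 Y152.95
G1 X312.38 Y140.31
G1 X319.68 Y127.67
G1 X334.28 Y127.67
G1 X341.58 Y140.31
M5
G00 X0.00 Y0.00

Since the viewBox matches the mm dimensions, user units are millimetres directly. The only transform is the Y-flip y_m = 159.72 − y_svg.

Shape 1 is a line segment drawn with `<line>`. Its stroke #000000 means score at S483, F2178. After flipping Y the toolpath is (299.94,58.53) → (107.60,48.05).

Shape 2 is a cubic bezier drawn with `<path>`. Its stroke #000000 means score at S483, F2178. After flipping Y the toolpath is (323.12,141.48) → (304.72,98.19) → (267.81,33.89) → (251.11,12.56).

Shape 3 is a cubic bezier drawn with `<path>`. Its stroke #000000 means score at S483, F2178. After flipping Y the toolpath is (15.46,135.22) → (76.18,129.85) → (211.69,104.02) → (299.35,99.01).

Shape 4 is a circle drawn with `<circle>`. Its stroke #000000 means score at S483, F2178. After flipping Y the toolpath is (181.74,69.13) → (166.70,95.18) → (136.62,95.18) → (121.58,69.13) → (136.62,43.08) → (166.70,43.08) → (181.74,69.13), returning to the start.

Shape 5 is a closed polygon drawn with `<path>`. Its stroke #000000 means score at S483, F2178. After flipping Y the toolpath is (193.26,13.72) → (87.10,66.47) → (48.15,103.78) → (36.39,31.64) → (56.14,64.36) → (193.26,13.72), returning to the start.

Shape 6 is a line segment drawn with `<path>`. Its stroke #000000 means score at S483, F2178. After flipping Y the toolpath is (6.66,153.04) → (140.22,79.47).

Shape 7 is a regular polygon drawn with `<path>`. Its stroke #000000 means score at S483, F2178. After flipping Y the toolpath is (244.20,105.60) → (232.90,136.36) → (258.66,156.62) → (285.89,138.38) → (276.95,106.84) → (244.20,105.60), returning to the start.

Shape 8 is a circle drawn with `<circle>`. Its stroke #000000 means score at S483, F2178. After flipping Y the toolpath is (341.58,140.31) → (334.28,152.95) → (319.68,152.95) → (312.38,140.31) → (319.68,127.67) → (334.28,127.67) → (341.58,140.31), returning to the start.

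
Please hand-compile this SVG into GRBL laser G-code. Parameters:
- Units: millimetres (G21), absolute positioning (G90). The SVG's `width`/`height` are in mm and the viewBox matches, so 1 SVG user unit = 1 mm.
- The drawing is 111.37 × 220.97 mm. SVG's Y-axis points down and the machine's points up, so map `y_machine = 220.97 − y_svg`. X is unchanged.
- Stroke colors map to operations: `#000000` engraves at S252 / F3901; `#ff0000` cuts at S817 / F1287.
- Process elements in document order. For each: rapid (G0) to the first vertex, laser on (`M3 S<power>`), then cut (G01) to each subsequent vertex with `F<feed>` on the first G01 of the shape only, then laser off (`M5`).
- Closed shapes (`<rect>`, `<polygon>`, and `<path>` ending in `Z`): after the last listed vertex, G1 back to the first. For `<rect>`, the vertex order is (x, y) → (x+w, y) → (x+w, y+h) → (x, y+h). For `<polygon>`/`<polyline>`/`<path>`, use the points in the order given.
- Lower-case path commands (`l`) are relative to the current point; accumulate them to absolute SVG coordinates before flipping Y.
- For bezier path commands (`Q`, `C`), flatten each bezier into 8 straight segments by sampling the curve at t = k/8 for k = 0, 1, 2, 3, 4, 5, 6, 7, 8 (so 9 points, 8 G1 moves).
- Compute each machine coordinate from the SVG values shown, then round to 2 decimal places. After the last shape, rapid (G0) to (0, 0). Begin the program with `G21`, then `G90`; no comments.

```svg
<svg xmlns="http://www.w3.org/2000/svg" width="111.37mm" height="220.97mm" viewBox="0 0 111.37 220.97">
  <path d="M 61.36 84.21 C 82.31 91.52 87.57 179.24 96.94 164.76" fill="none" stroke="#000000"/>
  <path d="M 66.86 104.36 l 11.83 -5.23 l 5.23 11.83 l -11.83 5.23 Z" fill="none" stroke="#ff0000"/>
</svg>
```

G21
G90
G0 X61.36 Y136.76
M3 S252
G01 X68.52 Y130.61 F3901
G01 X74.44 Y119.05
G01 X79.35 Y104.24
G01 X83.49 Y88.31
G01 X87.09 Y73.41
G01 X90.37 Y61.66
G01 X93.58 Y55.21
G01 X96.94 Y56.21
M5
G0 X66.86 Y116.61
M3 S817
G01 X78.69 Y121.84 F1287
G01 X83.92 Y110.01
G01 X72.09 Y104.78
G01 X66.86 Y116.61
M5
G0 X0.00 Y0.00

Since the viewBox matches the mm dimensions, user units are millimetres directly. The only transform is the Y-flip y_m = 220.97 − y_svg.

Shape 1 is a cubic bezier drawn with `<path>`. Its stroke #000000 means engrave at S252, F3901. After flipping Y the toolpath is (61.36,136.76) → (68.52,130.61) → (74.44,119.05) → (79.35,104.24) → (83.49,88.31) → (87.09,73.41) → (90.37,61.66) → (93.58,55.21) → (96.94,56.21).

Shape 2 is a regular polygon drawn with `<path>`. Its stroke #ff0000 means cut at S817, F1287. After flipping Y the toolpath is (66.86,116.61) → (78.69,121.84) → (83.92,110.01) → (72.09,104.78) → (66.86,116.61), returning to the start.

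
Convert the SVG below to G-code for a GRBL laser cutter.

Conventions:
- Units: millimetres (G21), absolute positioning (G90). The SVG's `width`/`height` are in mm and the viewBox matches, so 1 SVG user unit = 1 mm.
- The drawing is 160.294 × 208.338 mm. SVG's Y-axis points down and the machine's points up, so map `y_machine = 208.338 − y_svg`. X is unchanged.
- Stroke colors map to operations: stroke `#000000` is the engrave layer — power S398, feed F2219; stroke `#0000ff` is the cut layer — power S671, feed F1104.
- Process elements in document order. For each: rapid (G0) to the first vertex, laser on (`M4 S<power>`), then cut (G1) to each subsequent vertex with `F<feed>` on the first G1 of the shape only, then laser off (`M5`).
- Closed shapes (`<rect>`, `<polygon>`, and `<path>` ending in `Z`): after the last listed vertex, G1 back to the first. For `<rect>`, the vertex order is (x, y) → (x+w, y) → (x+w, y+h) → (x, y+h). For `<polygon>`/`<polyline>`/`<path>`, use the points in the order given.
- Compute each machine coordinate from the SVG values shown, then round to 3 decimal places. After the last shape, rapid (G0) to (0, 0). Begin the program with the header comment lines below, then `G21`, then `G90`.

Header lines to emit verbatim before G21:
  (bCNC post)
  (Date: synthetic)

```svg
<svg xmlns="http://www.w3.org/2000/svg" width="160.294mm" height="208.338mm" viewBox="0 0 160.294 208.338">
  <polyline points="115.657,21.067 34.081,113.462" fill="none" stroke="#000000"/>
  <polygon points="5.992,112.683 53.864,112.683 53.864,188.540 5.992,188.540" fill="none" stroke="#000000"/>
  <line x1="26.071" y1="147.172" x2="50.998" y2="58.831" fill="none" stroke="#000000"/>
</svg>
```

Since the viewBox matches the mm dimensions, user units are millimetres directly. The only transform is the Y-flip y_m = 208.338 − y_svg.

Shape 1 is a line segment drawn with `<polyline>`. Its stroke #000000 means engrave at S398, F2219. After flipping Y the toolpath is (115.657,187.271) → (34.081,94.876).

Shape 2 is a rectangle drawn with `<polygon>`. Its stroke #000000 means engrave at S398, F2219. After flipping Y the toolpath is (5.992,95.655) → (53.864,95.655) → (53.864,19.798) → (5.992,19.798) → (5.992,95.655), returning to the start.

Shape 3 is a line segment drawn with `<line>`. Its stroke #000000 means engrave at S398, F2219. After flipping Y the toolpath is (26.071,61.166) → (50.998,149.507).

(bCNC post)
(Date: synthetic)
G21
G90
G0 X115.657 Y187.271
M4 S398
G1 X34.081 Y94.876 F2219
M5
G0 X5.992 Y95.655
M4 S398
G1 X53.864 Y95.655 F2219
G1 X53.864 Y19.798
G1 X5.992 Y19.798
G1 X5.992 Y95.655
M5
G0 X26.071 Y61.166
M4 S398
G1 X50.998 Y149.507 F2219
M5
G0 X0.000 Y0.000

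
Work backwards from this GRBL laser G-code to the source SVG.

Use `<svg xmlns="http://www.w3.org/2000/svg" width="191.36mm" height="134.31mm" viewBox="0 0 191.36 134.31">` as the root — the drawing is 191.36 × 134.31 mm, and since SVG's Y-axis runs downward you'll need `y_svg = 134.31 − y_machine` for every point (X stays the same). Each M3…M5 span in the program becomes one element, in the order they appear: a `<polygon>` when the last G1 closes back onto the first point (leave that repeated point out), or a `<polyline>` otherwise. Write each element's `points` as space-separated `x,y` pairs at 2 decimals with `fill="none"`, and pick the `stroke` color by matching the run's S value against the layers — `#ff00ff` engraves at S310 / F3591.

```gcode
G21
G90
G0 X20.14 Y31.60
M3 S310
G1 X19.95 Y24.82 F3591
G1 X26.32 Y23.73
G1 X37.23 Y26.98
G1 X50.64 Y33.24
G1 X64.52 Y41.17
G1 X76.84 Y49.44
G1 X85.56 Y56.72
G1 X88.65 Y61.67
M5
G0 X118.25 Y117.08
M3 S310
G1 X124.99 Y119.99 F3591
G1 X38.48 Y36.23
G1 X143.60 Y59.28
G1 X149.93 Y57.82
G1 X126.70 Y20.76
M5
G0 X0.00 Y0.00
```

y_svg = 134.31 − y_m. Every run uses S310, so all elements get stroke `#ff00ff` (engrave).

[1] open run; points: 20.14,102.71 19.95,109.49 26.32,110.58 37.23,107.33 50.64,101.07 64.52,93.14 76.84,84.87 85.56,77.59 88.65,72.64

[2] open run; points: 118.25,17.23 124.99,14.32 38.48,98.08 143.60,75.03 149.93,76.49 126.70,113.55

<svg xmlns="http://www.w3.org/2000/svg" width="191.36mm" height="134.31mm" viewBox="0 0 191.36 134.31">
  <polyline points="20.14,102.71 19.95,109.49 26.32,110.58 37.23,107.33 50.64,101.07 64.52,93.14 76.84,84.87 85.56,77.59 88.65,72.64" fill="none" stroke="#ff00ff"/>
  <polyline points="118.25,17.23 124.99,14.32 38.48,98.08 143.60,75.03 149.93,76.49 126.70,113.55" fill="none" stroke="#ff00ff"/>
</svg>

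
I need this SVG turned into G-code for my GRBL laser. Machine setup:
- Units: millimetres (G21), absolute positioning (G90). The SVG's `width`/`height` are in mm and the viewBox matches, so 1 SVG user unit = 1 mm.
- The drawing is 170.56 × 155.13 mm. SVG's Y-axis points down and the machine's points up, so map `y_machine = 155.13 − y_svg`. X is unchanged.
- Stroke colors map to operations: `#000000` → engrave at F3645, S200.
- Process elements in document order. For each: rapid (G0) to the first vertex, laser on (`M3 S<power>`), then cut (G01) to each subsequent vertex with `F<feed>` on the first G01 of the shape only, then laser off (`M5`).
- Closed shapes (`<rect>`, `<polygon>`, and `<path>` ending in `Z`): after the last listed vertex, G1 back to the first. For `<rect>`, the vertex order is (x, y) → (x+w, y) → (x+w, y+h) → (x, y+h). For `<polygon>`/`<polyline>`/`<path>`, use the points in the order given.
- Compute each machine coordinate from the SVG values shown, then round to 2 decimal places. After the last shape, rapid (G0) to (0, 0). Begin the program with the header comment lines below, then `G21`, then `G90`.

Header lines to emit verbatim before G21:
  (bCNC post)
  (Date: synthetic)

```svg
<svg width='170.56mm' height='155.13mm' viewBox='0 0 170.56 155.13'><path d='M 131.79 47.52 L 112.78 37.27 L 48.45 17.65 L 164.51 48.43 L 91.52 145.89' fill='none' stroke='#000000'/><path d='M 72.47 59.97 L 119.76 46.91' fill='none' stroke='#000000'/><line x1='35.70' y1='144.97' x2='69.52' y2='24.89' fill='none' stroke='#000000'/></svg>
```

(bCNC post)
(Date: synthetic)
G21
G90
G0 X131.79 Y107.61
M3 S200
G01 X112.78 Y117.86 F3645
G01 X48.45 Y137.48
G01 X164.51 Y106.70
G01 X91.52 Y9.24
M5
G0 X72.47 Y95.16
M3 S200
G01 X119.76 Y108.22 F3645
M5
G0 X35.70 Y10.16
M3 S200
G01 X69.52 Y130.24 F3645
M5
G0 X0.00 Y0.00

Since the viewBox matches the mm dimensions, user units are millimetres directly. The only transform is the Y-flip y_m = 155.13 − y_svg.

Shape 1 is a open polyline drawn with `<path>`. Its stroke #000000 means engrave at S200, F3645. After flipping Y the toolpath is (131.79,107.61) → (112.78,117.86) → (48.45,137.48) → (164.51,106.70) → (91.52,9.24).

Shape 2 is a line segment drawn with `<path>`. Its stroke #000000 means engrave at S200, F3645. After flipping Y the toolpath is (72.47,95.16) → (119.76,108.22).

Shape 3 is a line segment drawn with `<line>`. Its stroke #000000 means engrave at S200, F3645. After flipping Y the toolpath is (35.70,10.16) → (69.52,130.24).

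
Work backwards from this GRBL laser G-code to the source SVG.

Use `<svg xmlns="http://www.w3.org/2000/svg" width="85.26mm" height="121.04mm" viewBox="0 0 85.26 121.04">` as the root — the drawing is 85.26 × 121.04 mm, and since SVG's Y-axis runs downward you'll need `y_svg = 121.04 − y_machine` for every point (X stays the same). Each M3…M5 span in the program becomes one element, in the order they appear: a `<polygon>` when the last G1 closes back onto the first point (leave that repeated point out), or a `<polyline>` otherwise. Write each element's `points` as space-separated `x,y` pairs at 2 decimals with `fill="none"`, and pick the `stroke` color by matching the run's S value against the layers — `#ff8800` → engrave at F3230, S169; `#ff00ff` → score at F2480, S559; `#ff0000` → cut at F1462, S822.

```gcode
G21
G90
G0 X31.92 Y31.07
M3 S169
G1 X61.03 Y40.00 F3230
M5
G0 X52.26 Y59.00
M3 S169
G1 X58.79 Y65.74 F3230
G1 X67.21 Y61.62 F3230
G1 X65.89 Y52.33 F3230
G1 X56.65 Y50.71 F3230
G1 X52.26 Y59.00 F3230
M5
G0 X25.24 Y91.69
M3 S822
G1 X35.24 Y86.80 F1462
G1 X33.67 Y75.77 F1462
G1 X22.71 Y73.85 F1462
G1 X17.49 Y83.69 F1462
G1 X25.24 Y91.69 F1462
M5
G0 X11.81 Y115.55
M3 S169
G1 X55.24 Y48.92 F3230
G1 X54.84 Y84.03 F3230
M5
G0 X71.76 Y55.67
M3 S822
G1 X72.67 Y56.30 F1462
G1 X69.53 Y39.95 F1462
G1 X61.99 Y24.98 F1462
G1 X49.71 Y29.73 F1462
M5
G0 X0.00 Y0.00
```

<svg xmlns="http://www.w3.org/2000/svg" width="85.26mm" height="121.04mm" viewBox="0 0 85.26 121.04">
  <polyline points="31.92,89.97 61.03,81.04" fill="none" stroke="#ff8800"/>
  <polygon points="52.26,62.04 58.79,55.30 67.21,59.42 65.89,68.71 56.65,70.33" fill="none" stroke="#ff8800"/>
  <polygon points="25.24,29.35 35.24,34.24 33.67,45.27 22.71,47.19 17.49,37.35" fill="none" stroke="#ff0000"/>
  <polyline points="11.81,5.49 55.24,72.12 54.84,37.01" fill="none" stroke="#ff8800"/>
  <polyline points="71.76,65.37 72.67,64.74 69.53,81.09 61.99,96.06 49.71,91.31" fill="none" stroke="#ff0000"/>
</svg>

Machine Y-up, SVG Y-down with viewBox height 121.04, so y_svg = 121.04 − y_machine; X carries over.

Run 1: power S169 maps to stroke `#ff8800` (engrave). The run is open, so emit a `<polyline>` with points (Y-flipped): 31.92,89.97 61.03,81.04.

Run 2: the run's S169 means `#ff8800` (engrave). The run returns to its start, so emit a `<polygon>` with points (Y-flipped): 52.26,62.04 58.79,55.30 67.21,59.42 65.89,68.71 56.65,70.33.

Run 3: S822 ⇒ cut layer `#ff0000`. The run returns to its start, so emit a `<polygon>` with points (Y-flipped): 25.24,29.35 35.24,34.24 33.67,45.27 22.71,47.19 17.49,37.35.

Run 4: S169 ⇒ engrave layer `#ff8800`. The run is open, so emit a `<polyline>` with points (Y-flipped): 11.81,5.49 55.24,72.12 54.84,37.01.

Run 5: S822 ⇒ cut layer `#ff0000`. The run is open, so emit a `<polyline>` with points (Y-flipped): 71.76,65.37 72.67,64.74 69.53,81.09 61.99,96.06 49.71,91.31.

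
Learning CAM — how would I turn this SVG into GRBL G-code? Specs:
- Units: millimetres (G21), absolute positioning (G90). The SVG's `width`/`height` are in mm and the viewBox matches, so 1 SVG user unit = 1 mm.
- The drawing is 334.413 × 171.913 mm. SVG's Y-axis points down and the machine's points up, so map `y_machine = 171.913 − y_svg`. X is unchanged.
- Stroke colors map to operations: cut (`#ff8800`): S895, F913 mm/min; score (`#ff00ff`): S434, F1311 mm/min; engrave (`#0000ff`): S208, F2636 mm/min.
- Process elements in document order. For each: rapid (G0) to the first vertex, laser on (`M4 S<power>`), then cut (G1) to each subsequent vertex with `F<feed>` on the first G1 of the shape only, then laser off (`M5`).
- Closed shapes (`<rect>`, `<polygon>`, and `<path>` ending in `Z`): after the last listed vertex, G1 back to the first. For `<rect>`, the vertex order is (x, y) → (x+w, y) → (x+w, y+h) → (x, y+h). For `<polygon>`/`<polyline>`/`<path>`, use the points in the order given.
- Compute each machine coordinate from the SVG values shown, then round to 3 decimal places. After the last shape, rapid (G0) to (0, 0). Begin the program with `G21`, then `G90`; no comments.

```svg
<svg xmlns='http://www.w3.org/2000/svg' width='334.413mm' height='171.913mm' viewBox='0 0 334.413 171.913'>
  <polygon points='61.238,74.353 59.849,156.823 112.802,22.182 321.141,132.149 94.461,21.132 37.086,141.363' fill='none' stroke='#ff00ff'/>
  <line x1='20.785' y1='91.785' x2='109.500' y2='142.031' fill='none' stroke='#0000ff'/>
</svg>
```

G21
G90
G0 X61.238 Y97.560
M4 S434
G1 X59.849 Y15.090 F1311
G1 X112.802 Y149.731
G1 X321.141 Y39.764
G1 X94.461 Y150.781
G1 X37.086 Y30.550
G1 X61.238 Y97.560
M5
G0 X20.785 Y80.128
M4 S208
G1 X109.500 Y29.882 F2636
M5
G0 X0.000 Y0.000

Since the viewBox matches the mm dimensions, user units are millimetres directly. The only transform is the Y-flip y_m = 171.913 − y_svg.

Shape 1 is a closed polygon drawn with `<polygon>`. Its stroke #ff00ff means score at S434, F1311. After flipping Y the toolpath is (61.238,97.560) → (59.849,15.090) → (112.802,149.731) → (321.141,39.764) → (94.461,150.781) → (37.086,30.550) → (61.238,97.560), returning to the start.

Shape 2 is a line segment drawn with `<line>`. Its stroke #0000ff means engrave at S208, F2636. After flipping Y the toolpath is (20.785,80.128) → (109.500,29.882).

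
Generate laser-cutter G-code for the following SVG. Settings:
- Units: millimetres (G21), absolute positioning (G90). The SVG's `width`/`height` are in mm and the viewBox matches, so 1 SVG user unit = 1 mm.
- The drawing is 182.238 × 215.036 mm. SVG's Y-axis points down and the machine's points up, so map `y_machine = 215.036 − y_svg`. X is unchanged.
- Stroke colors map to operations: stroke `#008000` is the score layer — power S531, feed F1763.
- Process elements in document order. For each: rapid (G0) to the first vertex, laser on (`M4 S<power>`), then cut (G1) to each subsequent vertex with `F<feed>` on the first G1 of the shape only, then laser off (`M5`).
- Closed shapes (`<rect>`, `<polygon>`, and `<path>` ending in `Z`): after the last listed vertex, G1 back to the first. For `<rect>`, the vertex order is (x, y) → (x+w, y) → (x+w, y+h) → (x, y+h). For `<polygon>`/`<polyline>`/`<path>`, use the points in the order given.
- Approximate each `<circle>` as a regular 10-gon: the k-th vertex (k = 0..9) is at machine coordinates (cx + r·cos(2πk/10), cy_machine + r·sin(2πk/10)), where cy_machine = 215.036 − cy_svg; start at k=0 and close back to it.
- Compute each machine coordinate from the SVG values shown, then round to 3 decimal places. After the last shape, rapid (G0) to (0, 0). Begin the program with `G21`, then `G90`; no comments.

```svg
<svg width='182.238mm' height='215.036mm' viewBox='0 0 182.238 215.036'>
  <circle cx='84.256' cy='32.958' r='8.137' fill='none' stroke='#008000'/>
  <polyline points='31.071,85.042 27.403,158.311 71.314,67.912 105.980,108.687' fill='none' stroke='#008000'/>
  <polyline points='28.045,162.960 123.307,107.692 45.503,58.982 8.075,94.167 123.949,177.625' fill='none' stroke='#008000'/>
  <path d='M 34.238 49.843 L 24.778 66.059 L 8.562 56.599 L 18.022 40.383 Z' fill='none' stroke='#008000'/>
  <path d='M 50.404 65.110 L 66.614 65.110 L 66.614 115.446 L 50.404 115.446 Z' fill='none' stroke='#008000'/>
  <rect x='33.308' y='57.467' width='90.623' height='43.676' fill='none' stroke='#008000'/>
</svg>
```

Since the viewBox matches the mm dimensions, user units are millimetres directly. The only transform is the Y-flip y_m = 215.036 − y_svg.

Shape 1 is a circle drawn with `<circle>`. Its stroke #008000 means score at S531, F1763. After flipping Y the toolpath is (92.393,182.078) → (90.839,186.861) → (86.770,189.817) → (81.742,189.817) → (77.673,186.861) → (76.119,182.078) → (77.673,177.295) → (81.742,174.339) → (86.770,174.339) → (90.839,177.295) → (92.393,182.078), returning to the start.

Shape 2 is a open polyline drawn with `<polyline>`. Its stroke #008000 means score at S531, F1763. After flipping Y the toolpath is (31.071,129.994) → (27.403,56.725) → (71.314,147.124) → (105.980,106.349).

Shape 3 is a open polyline drawn with `<polyline>`. Its stroke #008000 means score at S531, F1763. After flipping Y the toolpath is (28.045,52.076) → (123.307,107.344) → (45.503,156.054) → (8.075,120.869) → (123.949,37.411).

Shape 4 is a regular polygon drawn with `<path>`. Its stroke #008000 means score at S531, F1763. After flipping Y the toolpath is (34.238,165.193) → (24.778,148.977) → (8.562,158.437) → (18.022,174.653) → (34.238,165.193), returning to the start.

Shape 5 is a rectangle drawn with `<path>`. Its stroke #008000 means score at S531, F1763. After flipping Y the toolpath is (50.404,149.926) → (66.614,149.926) → (66.614,99.590) → (50.404,99.590) → (50.404,149.926), returning to the start.

Shape 6 is a rectangle drawn with `<rect>`. Its stroke #008000 means score at S531, F1763. After flipping Y the toolpath is (33.308,157.569) → (123.931,157.569) → (123.931,113.893) → (33.308,113.893) → (33.308,157.569), returning to the start.

G21
G90
G0 X92.393 Y182.078
M4 S531
G1 X90.839 Y186.861 F1763
G1 X86.770 Y189.817
G1 X81.742 Y189.817
G1 X77.673 Y186.861
G1 X76.119 Y182.078
G1 X77.673 Y177.295
G1 X81.742 Y174.339
G1 X86.770 Y174.339
G1 X90.839 Y177.295
G1 X92.393 Y182.078
M5
G0 X31.071 Y129.994
M4 S531
G1 X27.403 Y56.725 F1763
G1 X71.314 Y147.124
G1 X105.980 Y106.349
M5
G0 X28.045 Y52.076
M4 S531
G1 X123.307 Y107.344 F1763
G1 X45.503 Y156.054
G1 X8.075 Y120.869
G1 X123.949 Y37.411
M5
G0 X34.238 Y165.193
M4 S531
G1 X24.778 Y148.977 F1763
G1 X8.562 Y158.437
G1 X18.022 Y174.653
G1 X34.238 Y165.193
M5
G0 X50.404 Y149.926
M4 S531
G1 X66.614 Y149.926 F1763
G1 X66.614 Y99.590
G1 X50.404 Y99.590
G1 X50.404 Y149.926
M5
G0 X33.308 Y157.569
M4 S531
G1 X123.931 Y157.569 F1763
G1 X123.931 Y113.893
G1 X33.308 Y113.893
G1 X33.308 Y157.569
M5
G0 X0.000 Y0.000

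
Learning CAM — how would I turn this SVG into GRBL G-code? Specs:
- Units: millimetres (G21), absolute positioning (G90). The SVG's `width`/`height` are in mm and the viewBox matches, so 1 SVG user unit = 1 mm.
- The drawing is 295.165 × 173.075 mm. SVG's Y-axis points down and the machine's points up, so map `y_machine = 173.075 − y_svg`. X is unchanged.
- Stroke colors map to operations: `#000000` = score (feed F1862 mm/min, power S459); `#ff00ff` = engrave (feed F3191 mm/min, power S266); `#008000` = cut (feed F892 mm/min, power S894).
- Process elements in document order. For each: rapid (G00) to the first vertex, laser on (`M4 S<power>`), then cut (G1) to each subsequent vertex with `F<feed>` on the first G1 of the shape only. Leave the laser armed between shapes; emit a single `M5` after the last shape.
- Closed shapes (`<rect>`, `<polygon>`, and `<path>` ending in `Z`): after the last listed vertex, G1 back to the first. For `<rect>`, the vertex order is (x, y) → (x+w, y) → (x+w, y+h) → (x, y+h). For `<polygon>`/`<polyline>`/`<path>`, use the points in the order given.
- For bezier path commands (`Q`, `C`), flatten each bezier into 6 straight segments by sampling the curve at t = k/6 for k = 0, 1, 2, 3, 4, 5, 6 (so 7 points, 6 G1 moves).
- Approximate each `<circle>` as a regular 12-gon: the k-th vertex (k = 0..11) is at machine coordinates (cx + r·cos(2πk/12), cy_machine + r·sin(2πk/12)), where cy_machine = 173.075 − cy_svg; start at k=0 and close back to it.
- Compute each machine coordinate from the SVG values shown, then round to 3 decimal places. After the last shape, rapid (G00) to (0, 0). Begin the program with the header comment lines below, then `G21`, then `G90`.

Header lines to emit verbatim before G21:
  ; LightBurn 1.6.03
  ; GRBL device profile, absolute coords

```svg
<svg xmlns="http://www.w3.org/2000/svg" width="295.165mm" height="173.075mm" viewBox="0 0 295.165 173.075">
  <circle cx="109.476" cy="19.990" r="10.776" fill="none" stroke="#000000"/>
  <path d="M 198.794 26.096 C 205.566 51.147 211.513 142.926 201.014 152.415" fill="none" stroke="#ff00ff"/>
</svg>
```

viewBox `0 0 295.165 173.075` with mm width/height → 1 unit = 1 mm. Flip: y_m = 173.075 − y_svg.

**Shape 1** — `<circle>` circle, stroke `#000000` → score (S459, F1862). Machine vertices: (120.252,153.085) → (118.808,158.473) → (114.864,162.417) → (109.476,163.861) → (104.088,162.417) → (100.144,158.473) → (98.700,153.085) → (100.144,147.697) → (104.088,143.753) → (109.476,142.309) → (114.864,143.753) → (118.808,147.697) → (120.252,153.085). Closed: final G1 returns to the first vertex.

**Shape 2** — `<path>` cubic bezier, stroke `#ff00ff` → engrave (S266, F3191). Control points (SVG): P0=(198.794,26.096), P1=(205.566,51.147), P2=(211.513,142.926), P3=(201.014,152.415); sampled at t=k/6. Machine vertices: (198.794,146.979) → (202.039,129.583) → (204.712,105.205) → (206.381,77.984) → (206.610,52.060) → (204.965,31.572) → (201.014,20.660). Open path.

; LightBurn 1.6.03
; GRBL device profile, absolute coords
G21
G90
G00 X120.252 Y153.085
M4 S459
G1 X118.808 Y158.473 F1862
G1 X114.864 Y162.417
G1 X109.476 Y163.861
G1 X104.088 Y162.417
G1 X100.144 Y158.473
G1 X98.700 Y153.085
G1 X100.144 Y147.697
G1 X104.088 Y143.753
G1 X109.476 Y142.309
G1 X114.864 Y143.753
G1 X118.808 Y147.697
G1 X120.252 Y153.085
G00 X198.794 Y146.979
M4 S266
G1 X202.039 Y129.583 F3191
G1 X204.712 Y105.205
G1 X206.381 Y77.984
G1 X206.610 Y52.060
G1 X204.965 Y31.572
G1 X201.014 Y20.660
M5
G00 X0.000 Y0.000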